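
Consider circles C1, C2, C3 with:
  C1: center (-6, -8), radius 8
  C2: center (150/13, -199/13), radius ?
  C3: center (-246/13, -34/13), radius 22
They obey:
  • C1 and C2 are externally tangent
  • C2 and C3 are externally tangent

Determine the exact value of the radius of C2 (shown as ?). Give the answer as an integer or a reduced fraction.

1. [ext C1·C2]  r_C2² + 16r_C2 − 297 = 0  ⇒  r_C2 = 11 (r>0 drops 1)
2. [ext C2·C3]  r_C2² + 44r_C2 − 605 = 0  ⇒  r_C2 = 11 (r>0 drops 1)

11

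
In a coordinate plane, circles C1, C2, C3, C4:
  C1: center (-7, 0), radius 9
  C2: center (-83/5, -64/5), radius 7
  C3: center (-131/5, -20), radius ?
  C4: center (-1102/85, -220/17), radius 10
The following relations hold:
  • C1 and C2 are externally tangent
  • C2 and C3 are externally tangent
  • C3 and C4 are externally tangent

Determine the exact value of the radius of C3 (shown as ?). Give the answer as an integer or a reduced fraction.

1. [ext C2·C3]  r_C3² + 14r_C3 − 95 = 0  ⇒  r_C3 = 5 (r>0 drops 1)
2. [ext C3·C4]  r_C3² + 20r_C3 − 125 = 0  ⇒  r_C3 = 5 (r>0 drops 1)

5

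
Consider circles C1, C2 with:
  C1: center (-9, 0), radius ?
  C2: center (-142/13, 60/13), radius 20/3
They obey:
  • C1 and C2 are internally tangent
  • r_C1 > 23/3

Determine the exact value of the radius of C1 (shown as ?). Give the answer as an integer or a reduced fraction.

35/3

1. [int C1,C2]  r_C1² − (40/3)r_C1 + 175/9 = 0  ⇒  r_C1 = 5/3 or 35/3
2. given r_C1 > 23/3: keep 35/3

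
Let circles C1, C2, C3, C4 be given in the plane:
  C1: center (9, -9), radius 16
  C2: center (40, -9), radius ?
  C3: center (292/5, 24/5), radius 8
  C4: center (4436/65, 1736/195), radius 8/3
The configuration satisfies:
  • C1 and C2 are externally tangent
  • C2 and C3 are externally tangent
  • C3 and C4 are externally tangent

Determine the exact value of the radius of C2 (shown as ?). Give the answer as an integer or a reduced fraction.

1. [ext C1·C2]  r_C2² + 32r_C2 − 705 = 0  ⇒  r_C2 = 15 (r>0 drops 1)
2. [ext C2·C3]  r_C2² + 16r_C2 − 465 = 0  ⇒  r_C2 = 15 (r>0 drops 1)

15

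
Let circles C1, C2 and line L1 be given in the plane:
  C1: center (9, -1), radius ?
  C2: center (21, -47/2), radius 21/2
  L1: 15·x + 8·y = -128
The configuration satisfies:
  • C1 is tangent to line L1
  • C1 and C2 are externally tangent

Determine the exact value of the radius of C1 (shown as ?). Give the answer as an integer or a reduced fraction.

1. [C1‖L1]  r_C1² − 225 = 0  ⇒  r_C1 = 15 (r>0 drops 1)
2. [ext C1·C2]  r_C1² + 21r_C1 − 540 = 0  ⇒  r_C1 = 15 (r>0 drops 1)

15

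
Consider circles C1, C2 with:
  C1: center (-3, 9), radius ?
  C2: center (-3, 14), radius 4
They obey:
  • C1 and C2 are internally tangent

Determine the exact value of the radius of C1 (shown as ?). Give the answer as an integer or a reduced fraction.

1. [int C1,C2]  r_C1² − 8r_C1 − 9 = 0  ⇒  r_C1 = 9 (r>0 drops 1)

9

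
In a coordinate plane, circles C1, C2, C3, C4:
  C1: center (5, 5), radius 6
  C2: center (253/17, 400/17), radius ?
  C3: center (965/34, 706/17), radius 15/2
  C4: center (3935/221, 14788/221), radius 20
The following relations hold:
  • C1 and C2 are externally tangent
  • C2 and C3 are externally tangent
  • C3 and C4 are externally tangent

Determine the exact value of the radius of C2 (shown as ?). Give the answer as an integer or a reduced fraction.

1. [ext C1·C2]  r_C2² + 12r_C2 − 405 = 0  ⇒  r_C2 = 15 (r>0 drops 1)
2. [ext C2·C3]  r_C2² + 15r_C2 − 450 = 0  ⇒  r_C2 = 15 (r>0 drops 1)

15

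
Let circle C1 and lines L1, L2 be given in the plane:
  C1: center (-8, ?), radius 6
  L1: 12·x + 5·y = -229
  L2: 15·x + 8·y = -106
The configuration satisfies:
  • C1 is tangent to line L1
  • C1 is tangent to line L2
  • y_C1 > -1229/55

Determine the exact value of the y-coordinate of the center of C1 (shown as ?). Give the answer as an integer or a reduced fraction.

1. [C1‖L1]  y_C1² + (266/5)y_C1 + 2321/5 = 0  ⇒  y_C1 = -211/5 or -11
2. [C1‖L2]  y_C1² − (7/2)y_C1 − 319/2 = 0  ⇒  y_C1 = -11 or 29/2

-11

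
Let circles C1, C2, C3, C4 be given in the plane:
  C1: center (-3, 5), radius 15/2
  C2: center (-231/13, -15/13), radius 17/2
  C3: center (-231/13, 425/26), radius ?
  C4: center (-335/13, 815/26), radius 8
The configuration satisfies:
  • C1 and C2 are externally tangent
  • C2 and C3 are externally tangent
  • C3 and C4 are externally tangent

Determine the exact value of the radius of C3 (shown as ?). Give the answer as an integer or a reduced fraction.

9

1. [ext C2·C3]  r_C3² + 17r_C3 − 234 = 0  ⇒  r_C3 = 9 (r>0 drops 1)
2. [ext C3·C4]  r_C3² + 16r_C3 − 225 = 0  ⇒  r_C3 = 9 (r>0 drops 1)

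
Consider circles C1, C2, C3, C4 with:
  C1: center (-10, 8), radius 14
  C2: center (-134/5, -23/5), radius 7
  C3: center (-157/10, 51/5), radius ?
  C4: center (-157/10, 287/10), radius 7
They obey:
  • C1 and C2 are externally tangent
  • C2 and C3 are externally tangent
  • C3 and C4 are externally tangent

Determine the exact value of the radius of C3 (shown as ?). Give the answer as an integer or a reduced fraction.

23/2

1. [ext C2·C3]  r_C3² + 14r_C3 − 1173/4 = 0  ⇒  r_C3 = 23/2 (r>0 drops 1)
2. [ext C3·C4]  r_C3² + 14r_C3 − 1173/4 = 0  ⇒  r_C3 = 23/2 (r>0 drops 1)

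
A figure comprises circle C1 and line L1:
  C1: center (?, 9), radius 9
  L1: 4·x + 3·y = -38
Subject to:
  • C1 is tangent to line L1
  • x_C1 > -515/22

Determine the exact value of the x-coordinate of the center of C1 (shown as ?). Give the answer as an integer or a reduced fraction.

-5

1. [C1‖L1]  x_C1² + (65/2)x_C1 + 275/2 = 0  ⇒  x_C1 = -55/2 or -5
2. given x_C1 > -515/22: keep -5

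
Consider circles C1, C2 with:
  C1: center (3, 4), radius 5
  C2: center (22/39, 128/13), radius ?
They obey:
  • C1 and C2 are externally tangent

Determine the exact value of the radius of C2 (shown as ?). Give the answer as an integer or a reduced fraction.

4/3

1. [ext C1·C2]  r_C2² + 10r_C2 − 136/9 = 0  ⇒  r_C2 = 4/3 (r>0 drops 1)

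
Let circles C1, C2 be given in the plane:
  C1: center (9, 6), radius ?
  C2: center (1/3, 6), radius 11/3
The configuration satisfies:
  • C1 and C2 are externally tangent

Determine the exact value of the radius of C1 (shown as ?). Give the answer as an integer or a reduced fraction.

5

1. [ext C1·C2]  r_C1² + (22/3)r_C1 − 185/3 = 0  ⇒  r_C1 = 5 (r>0 drops 1)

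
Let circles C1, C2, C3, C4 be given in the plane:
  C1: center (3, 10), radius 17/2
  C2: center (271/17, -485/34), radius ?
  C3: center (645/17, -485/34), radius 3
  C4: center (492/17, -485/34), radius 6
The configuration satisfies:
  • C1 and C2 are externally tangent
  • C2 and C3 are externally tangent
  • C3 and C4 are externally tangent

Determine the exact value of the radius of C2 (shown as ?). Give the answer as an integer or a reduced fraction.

19

1. [ext C1·C2]  r_C2² + 17r_C2 − 684 = 0  ⇒  r_C2 = 19 (r>0 drops 1)
2. [ext C2·C3]  r_C2² + 6r_C2 − 475 = 0  ⇒  r_C2 = 19 (r>0 drops 1)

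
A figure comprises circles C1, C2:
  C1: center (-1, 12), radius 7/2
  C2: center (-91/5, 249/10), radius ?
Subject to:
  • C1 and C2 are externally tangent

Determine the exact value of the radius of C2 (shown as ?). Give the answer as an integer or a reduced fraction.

18

1. [ext C1·C2]  r_C2² + 7r_C2 − 450 = 0  ⇒  r_C2 = 18 (r>0 drops 1)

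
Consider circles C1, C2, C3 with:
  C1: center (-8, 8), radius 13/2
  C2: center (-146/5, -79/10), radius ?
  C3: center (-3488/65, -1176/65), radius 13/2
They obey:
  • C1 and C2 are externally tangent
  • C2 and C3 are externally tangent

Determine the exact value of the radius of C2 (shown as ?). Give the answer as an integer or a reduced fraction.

20

1. [ext C1·C2]  r_C2² + 13r_C2 − 660 = 0  ⇒  r_C2 = 20 (r>0 drops 1)
2. [ext C2·C3]  r_C2² + 13r_C2 − 660 = 0  ⇒  r_C2 = 20 (r>0 drops 1)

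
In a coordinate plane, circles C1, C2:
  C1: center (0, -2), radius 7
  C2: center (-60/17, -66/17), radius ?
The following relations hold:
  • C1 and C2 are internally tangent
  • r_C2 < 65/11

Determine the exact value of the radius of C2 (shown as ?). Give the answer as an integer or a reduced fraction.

1. [int C1,C2]  r_C2² − 14r_C2 + 33 = 0  ⇒  r_C2 = 3 or 11
2. given r_C2 < 65/11: keep 3

3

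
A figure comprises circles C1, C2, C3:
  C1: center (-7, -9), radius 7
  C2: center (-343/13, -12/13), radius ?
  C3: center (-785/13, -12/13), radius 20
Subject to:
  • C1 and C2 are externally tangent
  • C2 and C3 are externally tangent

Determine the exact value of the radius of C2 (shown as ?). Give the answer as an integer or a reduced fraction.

1. [ext C1·C2]  r_C2² + 14r_C2 − 392 = 0  ⇒  r_C2 = 14 (r>0 drops 1)
2. [ext C2·C3]  r_C2² + 40r_C2 − 756 = 0  ⇒  r_C2 = 14 (r>0 drops 1)

14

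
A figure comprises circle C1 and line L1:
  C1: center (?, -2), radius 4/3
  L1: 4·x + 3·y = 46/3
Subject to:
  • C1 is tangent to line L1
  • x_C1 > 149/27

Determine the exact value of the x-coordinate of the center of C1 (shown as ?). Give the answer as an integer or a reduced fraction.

1. [C1‖L1]  x_C1² − (32/3)x_C1 + 77/3 = 0  ⇒  x_C1 = 11/3 or 7
2. given x_C1 > 149/27: keep 7

7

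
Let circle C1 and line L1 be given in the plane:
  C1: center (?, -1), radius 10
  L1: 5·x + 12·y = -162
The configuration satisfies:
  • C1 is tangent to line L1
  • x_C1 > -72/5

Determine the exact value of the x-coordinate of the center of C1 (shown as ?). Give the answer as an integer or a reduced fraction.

1. [C1‖L1]  x_C1² + 60x_C1 + 224 = 0  ⇒  x_C1 = -56 or -4
2. given x_C1 > -72/5: keep -4

-4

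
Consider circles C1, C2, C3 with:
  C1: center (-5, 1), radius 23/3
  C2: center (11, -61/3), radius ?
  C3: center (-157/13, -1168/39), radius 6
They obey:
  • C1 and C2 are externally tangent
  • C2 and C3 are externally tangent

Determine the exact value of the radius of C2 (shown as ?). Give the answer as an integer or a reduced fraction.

19

1. [ext C1·C2]  r_C2² + (46/3)r_C2 − 1957/3 = 0  ⇒  r_C2 = 19 (r>0 drops 1)
2. [ext C2·C3]  r_C2² + 12r_C2 − 589 = 0  ⇒  r_C2 = 19 (r>0 drops 1)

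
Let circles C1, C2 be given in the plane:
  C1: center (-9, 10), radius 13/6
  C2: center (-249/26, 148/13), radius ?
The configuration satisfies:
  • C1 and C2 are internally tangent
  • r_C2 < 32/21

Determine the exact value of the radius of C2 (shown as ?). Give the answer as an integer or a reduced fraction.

1. [int C1,C2]  r_C2² − (13/3)r_C2 + 22/9 = 0  ⇒  r_C2 = 2/3 or 11/3
2. given r_C2 < 32/21: keep 2/3

2/3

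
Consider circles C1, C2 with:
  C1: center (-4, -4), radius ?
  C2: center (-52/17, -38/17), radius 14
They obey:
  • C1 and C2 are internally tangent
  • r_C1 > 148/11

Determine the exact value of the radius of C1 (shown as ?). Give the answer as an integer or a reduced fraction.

1. [int C1,C2]  r_C1² − 28r_C1 + 192 = 0  ⇒  r_C1 = 12 or 16
2. given r_C1 > 148/11: keep 16

16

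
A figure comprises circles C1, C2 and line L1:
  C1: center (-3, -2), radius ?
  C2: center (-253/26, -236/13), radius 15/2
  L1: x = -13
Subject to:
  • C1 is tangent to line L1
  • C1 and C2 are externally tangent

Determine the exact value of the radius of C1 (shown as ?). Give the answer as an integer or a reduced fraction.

10

1. [C1‖L1]  r_C1² − 100 = 0  ⇒  r_C1 = 10 (r>0 drops 1)
2. [ext C1·C2]  r_C1² + 15r_C1 − 250 = 0  ⇒  r_C1 = 10 (r>0 drops 1)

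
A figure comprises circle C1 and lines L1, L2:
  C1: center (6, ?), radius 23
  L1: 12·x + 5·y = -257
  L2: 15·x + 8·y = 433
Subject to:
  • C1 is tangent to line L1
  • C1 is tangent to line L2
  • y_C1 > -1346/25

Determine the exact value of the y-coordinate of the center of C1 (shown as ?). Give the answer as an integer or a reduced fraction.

-6

1. [C1‖L1]  y_C1² + (658/5)y_C1 + 3768/5 = 0  ⇒  y_C1 = -628/5 or -6
2. [C1‖L2]  y_C1² − (343/4)y_C1 − 1101/2 = 0  ⇒  y_C1 = -6 or 367/4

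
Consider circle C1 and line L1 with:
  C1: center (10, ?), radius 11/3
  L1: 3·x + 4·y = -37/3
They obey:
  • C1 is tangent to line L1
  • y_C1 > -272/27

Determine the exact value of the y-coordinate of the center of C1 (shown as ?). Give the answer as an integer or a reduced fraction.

-6

1. [C1‖L1]  y_C1² + (127/6)y_C1 + 91 = 0  ⇒  y_C1 = -91/6 or -6
2. given y_C1 > -272/27: keep -6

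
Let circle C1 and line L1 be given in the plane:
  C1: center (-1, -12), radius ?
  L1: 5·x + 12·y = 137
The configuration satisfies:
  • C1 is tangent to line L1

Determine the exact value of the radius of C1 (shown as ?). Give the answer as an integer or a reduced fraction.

22

1. [C1‖L1]  r_C1² − 484 = 0  ⇒  r_C1 = 22 (r>0 drops 1)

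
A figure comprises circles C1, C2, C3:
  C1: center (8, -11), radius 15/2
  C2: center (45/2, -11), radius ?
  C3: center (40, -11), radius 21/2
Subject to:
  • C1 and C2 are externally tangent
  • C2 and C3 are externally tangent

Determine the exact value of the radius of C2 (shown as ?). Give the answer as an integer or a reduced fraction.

7

1. [ext C1·C2]  r_C2² + 15r_C2 − 154 = 0  ⇒  r_C2 = 7 (r>0 drops 1)
2. [ext C2·C3]  r_C2² + 21r_C2 − 196 = 0  ⇒  r_C2 = 7 (r>0 drops 1)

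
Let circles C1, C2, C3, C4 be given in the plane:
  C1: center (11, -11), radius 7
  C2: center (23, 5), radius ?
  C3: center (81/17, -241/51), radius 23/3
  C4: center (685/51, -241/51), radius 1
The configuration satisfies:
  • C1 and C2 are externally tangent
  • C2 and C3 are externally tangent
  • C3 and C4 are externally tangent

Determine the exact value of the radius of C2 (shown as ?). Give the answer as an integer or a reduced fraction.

1. [ext C1·C2]  r_C2² + 14r_C2 − 351 = 0  ⇒  r_C2 = 13 (r>0 drops 1)
2. [ext C2·C3]  r_C2² + (46/3)r_C2 − 1105/3 = 0  ⇒  r_C2 = 13 (r>0 drops 1)

13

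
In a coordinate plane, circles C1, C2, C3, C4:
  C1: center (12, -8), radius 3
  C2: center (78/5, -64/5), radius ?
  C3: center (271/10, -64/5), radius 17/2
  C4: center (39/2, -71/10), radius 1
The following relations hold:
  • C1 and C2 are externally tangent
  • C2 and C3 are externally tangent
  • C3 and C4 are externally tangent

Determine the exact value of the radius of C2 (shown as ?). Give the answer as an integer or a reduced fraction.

3

1. [ext C1·C2]  r_C2² + 6r_C2 − 27 = 0  ⇒  r_C2 = 3 (r>0 drops 1)
2. [ext C2·C3]  r_C2² + 17r_C2 − 60 = 0  ⇒  r_C2 = 3 (r>0 drops 1)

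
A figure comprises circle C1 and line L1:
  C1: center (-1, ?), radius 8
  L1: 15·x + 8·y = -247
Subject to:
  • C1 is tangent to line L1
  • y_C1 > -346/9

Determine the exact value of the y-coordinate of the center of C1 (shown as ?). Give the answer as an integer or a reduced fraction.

-12

1. [C1‖L1]  y_C1² + 58y_C1 + 552 = 0  ⇒  y_C1 = -46 or -12
2. given y_C1 > -346/9: keep -12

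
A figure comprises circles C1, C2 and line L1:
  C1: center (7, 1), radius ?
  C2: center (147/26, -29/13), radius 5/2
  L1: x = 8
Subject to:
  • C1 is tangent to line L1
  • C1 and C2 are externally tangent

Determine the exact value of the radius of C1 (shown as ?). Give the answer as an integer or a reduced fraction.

1. [C1‖L1]  r_C1² − 1 = 0  ⇒  r_C1 = 1 (r>0 drops 1)
2. [ext C1·C2]  r_C1² + 5r_C1 − 6 = 0  ⇒  r_C1 = 1 (r>0 drops 1)

1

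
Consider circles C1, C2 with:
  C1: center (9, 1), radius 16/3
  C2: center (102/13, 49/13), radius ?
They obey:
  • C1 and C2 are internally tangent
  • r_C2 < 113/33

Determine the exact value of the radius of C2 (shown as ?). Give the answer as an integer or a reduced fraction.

1. [int C1,C2]  r_C2² − (32/3)r_C2 + 175/9 = 0  ⇒  r_C2 = 7/3 or 25/3
2. given r_C2 < 113/33: keep 7/3

7/3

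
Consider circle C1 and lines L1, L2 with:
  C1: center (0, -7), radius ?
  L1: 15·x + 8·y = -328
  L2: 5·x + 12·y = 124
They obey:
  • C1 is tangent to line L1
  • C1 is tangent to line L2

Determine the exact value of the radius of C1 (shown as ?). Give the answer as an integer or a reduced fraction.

16

1. [C1‖L1]  r_C1² − 256 = 0  ⇒  r_C1 = 16 (r>0 drops 1)
2. [C1‖L2]  r_C1² − 256 = 0  ⇒  r_C1 = 16 (r>0 drops 1)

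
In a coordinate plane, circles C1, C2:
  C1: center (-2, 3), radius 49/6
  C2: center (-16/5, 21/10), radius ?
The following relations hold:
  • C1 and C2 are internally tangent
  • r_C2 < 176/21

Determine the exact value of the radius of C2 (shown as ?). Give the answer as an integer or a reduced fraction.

20/3

1. [int C1,C2]  r_C2² − (49/3)r_C2 + 580/9 = 0  ⇒  r_C2 = 20/3 or 29/3
2. given r_C2 < 176/21: keep 20/3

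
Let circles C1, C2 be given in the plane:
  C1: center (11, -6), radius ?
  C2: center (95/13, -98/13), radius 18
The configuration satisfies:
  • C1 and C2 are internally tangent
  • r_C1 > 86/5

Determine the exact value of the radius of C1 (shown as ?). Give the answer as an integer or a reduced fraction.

22

1. [int C1,C2]  r_C1² − 36r_C1 + 308 = 0  ⇒  r_C1 = 14 or 22
2. given r_C1 > 86/5: keep 22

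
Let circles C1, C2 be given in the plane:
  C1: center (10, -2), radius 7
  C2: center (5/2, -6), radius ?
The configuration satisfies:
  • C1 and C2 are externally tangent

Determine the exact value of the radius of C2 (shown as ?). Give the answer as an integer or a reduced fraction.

3/2

1. [ext C1·C2]  r_C2² + 14r_C2 − 93/4 = 0  ⇒  r_C2 = 3/2 (r>0 drops 1)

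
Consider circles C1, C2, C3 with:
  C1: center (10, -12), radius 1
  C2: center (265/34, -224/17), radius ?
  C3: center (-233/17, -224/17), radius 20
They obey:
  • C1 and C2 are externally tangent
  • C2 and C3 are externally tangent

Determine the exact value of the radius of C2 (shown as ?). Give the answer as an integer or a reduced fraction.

1. [ext C1·C2]  r_C2² + 2r_C2 − 21/4 = 0  ⇒  r_C2 = 3/2 (r>0 drops 1)
2. [ext C2·C3]  r_C2² + 40r_C2 − 249/4 = 0  ⇒  r_C2 = 3/2 (r>0 drops 1)

3/2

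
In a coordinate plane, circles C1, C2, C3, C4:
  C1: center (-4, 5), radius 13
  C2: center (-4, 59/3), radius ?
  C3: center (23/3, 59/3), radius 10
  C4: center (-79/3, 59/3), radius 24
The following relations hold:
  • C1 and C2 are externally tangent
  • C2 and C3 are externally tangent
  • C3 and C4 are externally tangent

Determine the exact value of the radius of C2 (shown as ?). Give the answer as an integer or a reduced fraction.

5/3

1. [ext C1·C2]  r_C2² + 26r_C2 − 415/9 = 0  ⇒  r_C2 = 5/3 (r>0 drops 1)
2. [ext C2·C3]  r_C2² + 20r_C2 − 325/9 = 0  ⇒  r_C2 = 5/3 (r>0 drops 1)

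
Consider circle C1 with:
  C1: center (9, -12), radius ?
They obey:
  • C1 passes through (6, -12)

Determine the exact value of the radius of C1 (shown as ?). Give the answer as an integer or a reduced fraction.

1. [C1∋P]  r_C1² − 9 = 0  ⇒  r_C1 = 3 (r>0 drops 1)

3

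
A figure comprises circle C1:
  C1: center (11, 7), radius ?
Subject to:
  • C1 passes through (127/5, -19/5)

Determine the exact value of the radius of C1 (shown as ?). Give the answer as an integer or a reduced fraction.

18

1. [C1∋P]  r_C1² − 324 = 0  ⇒  r_C1 = 18 (r>0 drops 1)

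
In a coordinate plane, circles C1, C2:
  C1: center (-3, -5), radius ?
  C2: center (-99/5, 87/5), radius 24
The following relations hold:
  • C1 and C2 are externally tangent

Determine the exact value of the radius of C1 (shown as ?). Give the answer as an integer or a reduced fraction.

4

1. [ext C1·C2]  r_C1² + 48r_C1 − 208 = 0  ⇒  r_C1 = 4 (r>0 drops 1)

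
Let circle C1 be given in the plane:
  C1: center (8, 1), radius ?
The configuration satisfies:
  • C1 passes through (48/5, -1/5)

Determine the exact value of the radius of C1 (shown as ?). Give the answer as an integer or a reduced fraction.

2

1. [C1∋P]  r_C1² − 4 = 0  ⇒  r_C1 = 2 (r>0 drops 1)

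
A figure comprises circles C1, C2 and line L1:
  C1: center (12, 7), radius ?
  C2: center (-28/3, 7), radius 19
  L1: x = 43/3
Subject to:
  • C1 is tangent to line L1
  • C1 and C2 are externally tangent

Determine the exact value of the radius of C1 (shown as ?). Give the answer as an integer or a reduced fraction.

7/3

1. [C1‖L1]  r_C1² − 49/9 = 0  ⇒  r_C1 = 7/3 (r>0 drops 1)
2. [ext C1·C2]  r_C1² + 38r_C1 − 847/9 = 0  ⇒  r_C1 = 7/3 (r>0 drops 1)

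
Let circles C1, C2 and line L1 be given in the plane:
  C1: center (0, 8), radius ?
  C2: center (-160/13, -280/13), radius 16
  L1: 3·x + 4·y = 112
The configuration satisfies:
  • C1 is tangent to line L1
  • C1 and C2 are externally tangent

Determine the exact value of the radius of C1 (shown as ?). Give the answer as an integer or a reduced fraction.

16

1. [C1‖L1]  r_C1² − 256 = 0  ⇒  r_C1 = 16 (r>0 drops 1)
2. [ext C1·C2]  r_C1² + 32r_C1 − 768 = 0  ⇒  r_C1 = 16 (r>0 drops 1)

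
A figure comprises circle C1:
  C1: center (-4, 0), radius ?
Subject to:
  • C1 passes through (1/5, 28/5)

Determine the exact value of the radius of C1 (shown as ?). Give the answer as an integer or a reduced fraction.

1. [C1∋P]  r_C1² − 49 = 0  ⇒  r_C1 = 7 (r>0 drops 1)

7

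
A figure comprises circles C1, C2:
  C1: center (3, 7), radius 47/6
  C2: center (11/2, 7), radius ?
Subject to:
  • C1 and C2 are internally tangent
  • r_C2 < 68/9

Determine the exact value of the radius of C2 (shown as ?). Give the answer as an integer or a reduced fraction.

16/3

1. [int C1,C2]  r_C2² − (47/3)r_C2 + 496/9 = 0  ⇒  r_C2 = 16/3 or 31/3
2. given r_C2 < 68/9: keep 16/3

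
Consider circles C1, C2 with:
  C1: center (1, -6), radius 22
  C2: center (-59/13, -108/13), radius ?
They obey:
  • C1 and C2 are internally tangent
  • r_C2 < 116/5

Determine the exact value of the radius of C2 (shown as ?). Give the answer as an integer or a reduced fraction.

1. [int C1,C2]  r_C2² − 44r_C2 + 448 = 0  ⇒  r_C2 = 16 or 28
2. given r_C2 < 116/5: keep 16

16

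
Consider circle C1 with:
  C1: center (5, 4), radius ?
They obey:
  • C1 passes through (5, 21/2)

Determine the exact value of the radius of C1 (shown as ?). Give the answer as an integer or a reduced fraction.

1. [C1∋P]  r_C1² − 169/4 = 0  ⇒  r_C1 = 13/2 (r>0 drops 1)

13/2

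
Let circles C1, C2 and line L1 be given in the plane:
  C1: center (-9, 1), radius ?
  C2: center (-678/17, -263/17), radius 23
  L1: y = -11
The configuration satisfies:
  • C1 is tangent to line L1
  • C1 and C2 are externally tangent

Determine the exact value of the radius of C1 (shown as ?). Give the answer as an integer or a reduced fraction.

12

1. [C1‖L1]  r_C1² − 144 = 0  ⇒  r_C1 = 12 (r>0 drops 1)
2. [ext C1·C2]  r_C1² + 46r_C1 − 696 = 0  ⇒  r_C1 = 12 (r>0 drops 1)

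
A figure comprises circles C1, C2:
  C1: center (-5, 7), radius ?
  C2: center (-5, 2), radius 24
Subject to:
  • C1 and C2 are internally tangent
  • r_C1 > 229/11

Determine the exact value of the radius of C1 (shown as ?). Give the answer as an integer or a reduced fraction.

29

1. [int C1,C2]  r_C1² − 48r_C1 + 551 = 0  ⇒  r_C1 = 19 or 29
2. given r_C1 > 229/11: keep 29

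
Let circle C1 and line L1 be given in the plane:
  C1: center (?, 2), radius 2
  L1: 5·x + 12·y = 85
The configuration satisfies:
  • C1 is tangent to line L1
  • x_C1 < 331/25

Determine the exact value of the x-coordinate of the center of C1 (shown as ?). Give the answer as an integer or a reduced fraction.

7

1. [C1‖L1]  x_C1² − (122/5)x_C1 + 609/5 = 0  ⇒  x_C1 = 7 or 87/5
2. given x_C1 < 331/25: keep 7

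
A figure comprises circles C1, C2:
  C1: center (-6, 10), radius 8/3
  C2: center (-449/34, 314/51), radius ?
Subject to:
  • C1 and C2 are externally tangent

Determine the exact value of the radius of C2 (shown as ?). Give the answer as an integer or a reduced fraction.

11/2

1. [ext C1·C2]  r_C2² + (16/3)r_C2 − 715/12 = 0  ⇒  r_C2 = 11/2 (r>0 drops 1)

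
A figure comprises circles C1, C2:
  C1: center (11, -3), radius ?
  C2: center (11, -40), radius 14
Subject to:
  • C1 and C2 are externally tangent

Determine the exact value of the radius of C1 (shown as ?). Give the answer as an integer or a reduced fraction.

1. [ext C1·C2]  r_C1² + 28r_C1 − 1173 = 0  ⇒  r_C1 = 23 (r>0 drops 1)

23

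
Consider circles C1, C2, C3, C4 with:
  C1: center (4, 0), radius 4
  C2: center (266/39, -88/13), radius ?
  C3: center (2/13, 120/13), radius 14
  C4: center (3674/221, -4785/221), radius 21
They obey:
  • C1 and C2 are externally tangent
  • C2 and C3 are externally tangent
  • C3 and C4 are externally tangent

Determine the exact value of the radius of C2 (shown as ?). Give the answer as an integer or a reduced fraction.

10/3

1. [ext C1·C2]  r_C2² + 8r_C2 − 340/9 = 0  ⇒  r_C2 = 10/3 (r>0 drops 1)
2. [ext C2·C3]  r_C2² + 28r_C2 − 940/9 = 0  ⇒  r_C2 = 10/3 (r>0 drops 1)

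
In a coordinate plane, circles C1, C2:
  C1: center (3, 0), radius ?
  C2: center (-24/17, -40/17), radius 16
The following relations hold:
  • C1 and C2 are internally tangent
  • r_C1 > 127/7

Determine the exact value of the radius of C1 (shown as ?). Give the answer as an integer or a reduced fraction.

1. [int C1,C2]  r_C1² − 32r_C1 + 231 = 0  ⇒  r_C1 = 11 or 21
2. given r_C1 > 127/7: keep 21

21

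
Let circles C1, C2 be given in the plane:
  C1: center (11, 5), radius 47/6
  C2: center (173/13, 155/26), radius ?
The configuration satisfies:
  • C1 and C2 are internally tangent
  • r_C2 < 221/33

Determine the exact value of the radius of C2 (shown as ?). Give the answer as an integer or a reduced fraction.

1. [int C1,C2]  r_C2² − (47/3)r_C2 + 496/9 = 0  ⇒  r_C2 = 16/3 or 31/3
2. given r_C2 < 221/33: keep 16/3

16/3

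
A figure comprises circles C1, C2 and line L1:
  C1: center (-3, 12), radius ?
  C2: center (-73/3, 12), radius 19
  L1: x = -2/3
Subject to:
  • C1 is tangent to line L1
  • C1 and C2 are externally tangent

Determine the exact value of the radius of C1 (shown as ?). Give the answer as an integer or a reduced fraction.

7/3

1. [C1‖L1]  r_C1² − 49/9 = 0  ⇒  r_C1 = 7/3 (r>0 drops 1)
2. [ext C1·C2]  r_C1² + 38r_C1 − 847/9 = 0  ⇒  r_C1 = 7/3 (r>0 drops 1)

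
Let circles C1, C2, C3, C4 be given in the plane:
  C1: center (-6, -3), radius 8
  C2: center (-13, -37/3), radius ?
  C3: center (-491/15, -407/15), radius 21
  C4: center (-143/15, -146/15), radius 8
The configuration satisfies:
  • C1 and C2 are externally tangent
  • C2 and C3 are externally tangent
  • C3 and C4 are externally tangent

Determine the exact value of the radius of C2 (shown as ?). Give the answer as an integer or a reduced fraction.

1. [ext C1·C2]  r_C2² + 16r_C2 − 649/9 = 0  ⇒  r_C2 = 11/3 (r>0 drops 1)
2. [ext C2·C3]  r_C2² + 42r_C2 − 1507/9 = 0  ⇒  r_C2 = 11/3 (r>0 drops 1)

11/3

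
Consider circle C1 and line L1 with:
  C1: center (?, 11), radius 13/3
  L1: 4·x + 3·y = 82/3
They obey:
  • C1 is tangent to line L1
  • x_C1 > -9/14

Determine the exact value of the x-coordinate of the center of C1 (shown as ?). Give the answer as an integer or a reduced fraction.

1. [C1‖L1]  x_C1² + (17/6)x_C1 − 82/3 = 0  ⇒  x_C1 = -41/6 or 4
2. given x_C1 > -9/14: keep 4

4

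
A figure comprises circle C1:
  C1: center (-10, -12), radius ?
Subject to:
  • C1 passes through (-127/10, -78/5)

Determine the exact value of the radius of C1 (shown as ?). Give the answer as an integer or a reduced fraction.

9/2

1. [C1∋P]  r_C1² − 81/4 = 0  ⇒  r_C1 = 9/2 (r>0 drops 1)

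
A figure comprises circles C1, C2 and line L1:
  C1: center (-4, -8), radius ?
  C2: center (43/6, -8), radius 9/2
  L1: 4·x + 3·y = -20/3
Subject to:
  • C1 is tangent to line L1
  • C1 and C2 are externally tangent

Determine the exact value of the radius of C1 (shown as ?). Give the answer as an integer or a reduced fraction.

1. [C1‖L1]  r_C1² − 400/9 = 0  ⇒  r_C1 = 20/3 (r>0 drops 1)
2. [ext C1·C2]  r_C1² + 9r_C1 − 940/9 = 0  ⇒  r_C1 = 20/3 (r>0 drops 1)

20/3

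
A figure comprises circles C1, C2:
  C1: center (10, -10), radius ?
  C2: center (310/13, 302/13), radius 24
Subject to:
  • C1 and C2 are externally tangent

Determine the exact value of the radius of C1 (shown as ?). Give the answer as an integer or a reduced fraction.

12

1. [ext C1·C2]  r_C1² + 48r_C1 − 720 = 0  ⇒  r_C1 = 12 (r>0 drops 1)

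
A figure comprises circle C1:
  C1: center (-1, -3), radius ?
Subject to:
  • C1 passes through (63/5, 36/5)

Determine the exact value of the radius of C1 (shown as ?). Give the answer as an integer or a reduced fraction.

1. [C1∋P]  r_C1² − 289 = 0  ⇒  r_C1 = 17 (r>0 drops 1)

17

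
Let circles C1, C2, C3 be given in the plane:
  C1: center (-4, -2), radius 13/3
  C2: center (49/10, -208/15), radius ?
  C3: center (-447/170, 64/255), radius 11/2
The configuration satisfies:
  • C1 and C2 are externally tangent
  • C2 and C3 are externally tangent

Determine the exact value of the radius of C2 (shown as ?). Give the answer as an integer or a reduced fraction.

1. [ext C1·C2]  r_C2² + (26/3)r_C2 − 805/4 = 0  ⇒  r_C2 = 21/2 (r>0 drops 1)
2. [ext C2·C3]  r_C2² + 11r_C2 − 903/4 = 0  ⇒  r_C2 = 21/2 (r>0 drops 1)

21/2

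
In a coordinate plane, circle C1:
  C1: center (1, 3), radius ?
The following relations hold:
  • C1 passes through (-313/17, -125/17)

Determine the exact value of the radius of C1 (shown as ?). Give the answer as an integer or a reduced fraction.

1. [C1∋P]  r_C1² − 484 = 0  ⇒  r_C1 = 22 (r>0 drops 1)

22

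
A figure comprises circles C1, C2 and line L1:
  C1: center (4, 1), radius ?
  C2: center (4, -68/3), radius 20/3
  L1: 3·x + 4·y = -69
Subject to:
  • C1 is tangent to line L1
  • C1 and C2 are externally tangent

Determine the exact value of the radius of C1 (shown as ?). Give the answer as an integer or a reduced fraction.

17

1. [C1‖L1]  r_C1² − 289 = 0  ⇒  r_C1 = 17 (r>0 drops 1)
2. [ext C1·C2]  r_C1² + (40/3)r_C1 − 1547/3 = 0  ⇒  r_C1 = 17 (r>0 drops 1)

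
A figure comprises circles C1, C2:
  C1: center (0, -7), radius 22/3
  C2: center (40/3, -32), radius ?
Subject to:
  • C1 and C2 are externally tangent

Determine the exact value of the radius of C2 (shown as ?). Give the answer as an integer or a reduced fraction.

21

1. [ext C1·C2]  r_C2² + (44/3)r_C2 − 749 = 0  ⇒  r_C2 = 21 (r>0 drops 1)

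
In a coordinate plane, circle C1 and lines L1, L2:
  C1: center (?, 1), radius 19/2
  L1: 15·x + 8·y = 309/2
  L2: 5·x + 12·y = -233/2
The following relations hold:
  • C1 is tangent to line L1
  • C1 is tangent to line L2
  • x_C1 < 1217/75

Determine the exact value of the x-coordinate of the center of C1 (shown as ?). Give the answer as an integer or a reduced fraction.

-1

1. [C1‖L1]  x_C1² − (293/15)x_C1 − 308/15 = 0  ⇒  x_C1 = -1 or 308/15
2. [C1‖L2]  x_C1² + (257/5)x_C1 + 252/5 = 0  ⇒  x_C1 = -252/5 or -1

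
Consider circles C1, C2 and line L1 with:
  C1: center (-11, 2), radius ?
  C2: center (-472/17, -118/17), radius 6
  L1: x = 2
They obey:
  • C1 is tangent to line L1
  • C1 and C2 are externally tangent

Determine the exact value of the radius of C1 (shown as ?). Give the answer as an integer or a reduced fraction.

1. [C1‖L1]  r_C1² − 169 = 0  ⇒  r_C1 = 13 (r>0 drops 1)
2. [ext C1·C2]  r_C1² + 12r_C1 − 325 = 0  ⇒  r_C1 = 13 (r>0 drops 1)

13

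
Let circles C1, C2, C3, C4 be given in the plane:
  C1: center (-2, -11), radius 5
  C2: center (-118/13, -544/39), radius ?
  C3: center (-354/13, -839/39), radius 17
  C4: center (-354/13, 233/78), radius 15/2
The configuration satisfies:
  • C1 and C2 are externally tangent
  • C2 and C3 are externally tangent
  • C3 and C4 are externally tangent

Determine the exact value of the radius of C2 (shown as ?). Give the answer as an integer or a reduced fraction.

1. [ext C1·C2]  r_C2² + 10r_C2 − 304/9 = 0  ⇒  r_C2 = 8/3 (r>0 drops 1)
2. [ext C2·C3]  r_C2² + 34r_C2 − 880/9 = 0  ⇒  r_C2 = 8/3 (r>0 drops 1)

8/3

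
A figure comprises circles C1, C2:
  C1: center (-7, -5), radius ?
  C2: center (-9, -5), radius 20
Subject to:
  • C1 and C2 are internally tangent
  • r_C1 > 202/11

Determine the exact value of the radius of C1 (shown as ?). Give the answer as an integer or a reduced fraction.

22

1. [int C1,C2]  r_C1² − 40r_C1 + 396 = 0  ⇒  r_C1 = 18 or 22
2. given r_C1 > 202/11: keep 22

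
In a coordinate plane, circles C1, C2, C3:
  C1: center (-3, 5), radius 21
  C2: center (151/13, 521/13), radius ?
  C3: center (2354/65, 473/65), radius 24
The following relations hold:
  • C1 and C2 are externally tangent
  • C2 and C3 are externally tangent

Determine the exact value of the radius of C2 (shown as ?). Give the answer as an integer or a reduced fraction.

17

1. [ext C1·C2]  r_C2² + 42r_C2 − 1003 = 0  ⇒  r_C2 = 17 (r>0 drops 1)
2. [ext C2·C3]  r_C2² + 48r_C2 − 1105 = 0  ⇒  r_C2 = 17 (r>0 drops 1)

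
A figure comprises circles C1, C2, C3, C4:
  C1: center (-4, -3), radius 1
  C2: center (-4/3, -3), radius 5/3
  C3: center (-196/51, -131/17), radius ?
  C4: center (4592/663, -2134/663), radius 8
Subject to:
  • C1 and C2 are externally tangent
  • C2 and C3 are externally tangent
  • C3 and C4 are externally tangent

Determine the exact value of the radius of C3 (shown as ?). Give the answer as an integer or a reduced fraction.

1. [ext C2·C3]  r_C3² + (10/3)r_C3 − 77/3 = 0  ⇒  r_C3 = 11/3 (r>0 drops 1)
2. [ext C3·C4]  r_C3² + 16r_C3 − 649/9 = 0  ⇒  r_C3 = 11/3 (r>0 drops 1)

11/3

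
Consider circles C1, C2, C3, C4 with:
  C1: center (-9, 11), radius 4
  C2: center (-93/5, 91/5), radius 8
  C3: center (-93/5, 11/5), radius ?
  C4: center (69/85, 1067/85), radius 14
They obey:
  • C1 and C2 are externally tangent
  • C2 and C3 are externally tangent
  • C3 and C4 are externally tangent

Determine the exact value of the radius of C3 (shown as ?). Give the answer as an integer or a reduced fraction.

8

1. [ext C2·C3]  r_C3² + 16r_C3 − 192 = 0  ⇒  r_C3 = 8 (r>0 drops 1)
2. [ext C3·C4]  r_C3² + 28r_C3 − 288 = 0  ⇒  r_C3 = 8 (r>0 drops 1)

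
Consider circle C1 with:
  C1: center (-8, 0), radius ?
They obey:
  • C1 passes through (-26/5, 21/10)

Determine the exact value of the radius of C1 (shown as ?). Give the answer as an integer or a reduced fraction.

1. [C1∋P]  r_C1² − 49/4 = 0  ⇒  r_C1 = 7/2 (r>0 drops 1)

7/2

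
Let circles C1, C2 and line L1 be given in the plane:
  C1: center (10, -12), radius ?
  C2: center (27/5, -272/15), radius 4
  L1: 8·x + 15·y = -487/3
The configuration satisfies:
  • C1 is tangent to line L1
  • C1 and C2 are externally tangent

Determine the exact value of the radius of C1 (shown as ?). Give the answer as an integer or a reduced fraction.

11/3

1. [C1‖L1]  r_C1² − 121/9 = 0  ⇒  r_C1 = 11/3 (r>0 drops 1)
2. [ext C1·C2]  r_C1² + 8r_C1 − 385/9 = 0  ⇒  r_C1 = 11/3 (r>0 drops 1)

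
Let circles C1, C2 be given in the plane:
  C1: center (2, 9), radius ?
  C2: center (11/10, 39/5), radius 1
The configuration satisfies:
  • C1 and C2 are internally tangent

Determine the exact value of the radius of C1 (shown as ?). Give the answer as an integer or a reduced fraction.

5/2

1. [int C1,C2]  r_C1² − 2r_C1 − 5/4 = 0  ⇒  r_C1 = 5/2 (r>0 drops 1)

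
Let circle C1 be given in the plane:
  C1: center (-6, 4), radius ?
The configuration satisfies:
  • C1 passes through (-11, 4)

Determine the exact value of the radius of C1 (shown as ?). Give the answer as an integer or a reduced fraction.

5

1. [C1∋P]  r_C1² − 25 = 0  ⇒  r_C1 = 5 (r>0 drops 1)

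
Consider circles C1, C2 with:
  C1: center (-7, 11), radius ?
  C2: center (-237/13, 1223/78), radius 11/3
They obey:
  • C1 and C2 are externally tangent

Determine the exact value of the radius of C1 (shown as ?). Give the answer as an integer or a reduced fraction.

1. [ext C1·C2]  r_C1² + (22/3)r_C1 − 1615/12 = 0  ⇒  r_C1 = 17/2 (r>0 drops 1)

17/2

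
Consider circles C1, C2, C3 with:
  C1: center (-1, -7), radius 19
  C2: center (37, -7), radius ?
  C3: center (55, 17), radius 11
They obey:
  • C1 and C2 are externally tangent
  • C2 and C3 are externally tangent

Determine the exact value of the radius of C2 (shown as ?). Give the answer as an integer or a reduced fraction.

1. [ext C1·C2]  r_C2² + 38r_C2 − 1083 = 0  ⇒  r_C2 = 19 (r>0 drops 1)
2. [ext C2·C3]  r_C2² + 22r_C2 − 779 = 0  ⇒  r_C2 = 19 (r>0 drops 1)

19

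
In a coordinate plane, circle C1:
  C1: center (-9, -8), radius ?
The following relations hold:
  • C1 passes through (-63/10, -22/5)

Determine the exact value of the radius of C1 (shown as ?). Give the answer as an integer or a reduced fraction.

9/2

1. [C1∋P]  r_C1² − 81/4 = 0  ⇒  r_C1 = 9/2 (r>0 drops 1)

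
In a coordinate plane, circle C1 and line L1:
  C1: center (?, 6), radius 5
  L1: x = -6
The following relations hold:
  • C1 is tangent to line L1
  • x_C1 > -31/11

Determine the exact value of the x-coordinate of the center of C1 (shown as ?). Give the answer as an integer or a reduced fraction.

-1

1. [C1‖L1]  x_C1² + 12x_C1 + 11 = 0  ⇒  x_C1 = -11 or -1
2. given x_C1 > -31/11: keep -1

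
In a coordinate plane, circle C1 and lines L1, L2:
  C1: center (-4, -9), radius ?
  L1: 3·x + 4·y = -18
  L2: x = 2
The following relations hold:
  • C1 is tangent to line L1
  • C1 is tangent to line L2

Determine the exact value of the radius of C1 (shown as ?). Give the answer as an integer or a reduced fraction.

6

1. [C1‖L1]  r_C1² − 36 = 0  ⇒  r_C1 = 6 (r>0 drops 1)
2. [C1‖L2]  r_C1² − 36 = 0  ⇒  r_C1 = 6 (r>0 drops 1)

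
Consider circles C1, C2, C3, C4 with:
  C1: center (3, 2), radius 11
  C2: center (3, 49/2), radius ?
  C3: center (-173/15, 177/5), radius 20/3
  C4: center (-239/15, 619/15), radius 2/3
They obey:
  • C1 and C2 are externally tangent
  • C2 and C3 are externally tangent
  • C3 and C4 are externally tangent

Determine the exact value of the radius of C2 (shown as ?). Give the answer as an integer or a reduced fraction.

1. [ext C1·C2]  r_C2² + 22r_C2 − 1541/4 = 0  ⇒  r_C2 = 23/2 (r>0 drops 1)
2. [ext C2·C3]  r_C2² + (40/3)r_C2 − 3427/12 = 0  ⇒  r_C2 = 23/2 (r>0 drops 1)

23/2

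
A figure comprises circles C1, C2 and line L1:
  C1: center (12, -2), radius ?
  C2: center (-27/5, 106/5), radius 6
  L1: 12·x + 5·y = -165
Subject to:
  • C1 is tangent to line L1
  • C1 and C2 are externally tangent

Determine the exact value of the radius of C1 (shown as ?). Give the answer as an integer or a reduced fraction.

23

1. [C1‖L1]  r_C1² − 529 = 0  ⇒  r_C1 = 23 (r>0 drops 1)
2. [ext C1·C2]  r_C1² + 12r_C1 − 805 = 0  ⇒  r_C1 = 23 (r>0 drops 1)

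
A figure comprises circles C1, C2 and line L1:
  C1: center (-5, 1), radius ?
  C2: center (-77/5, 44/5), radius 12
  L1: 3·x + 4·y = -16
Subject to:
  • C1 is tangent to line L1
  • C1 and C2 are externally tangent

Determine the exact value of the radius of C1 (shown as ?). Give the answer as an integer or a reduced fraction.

1. [C1‖L1]  r_C1² − 1 = 0  ⇒  r_C1 = 1 (r>0 drops 1)
2. [ext C1·C2]  r_C1² + 24r_C1 − 25 = 0  ⇒  r_C1 = 1 (r>0 drops 1)

1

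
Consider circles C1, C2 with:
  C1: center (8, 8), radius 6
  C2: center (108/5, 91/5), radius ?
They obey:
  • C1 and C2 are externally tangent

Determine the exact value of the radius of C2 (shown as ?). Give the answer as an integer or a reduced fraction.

1. [ext C1·C2]  r_C2² + 12r_C2 − 253 = 0  ⇒  r_C2 = 11 (r>0 drops 1)

11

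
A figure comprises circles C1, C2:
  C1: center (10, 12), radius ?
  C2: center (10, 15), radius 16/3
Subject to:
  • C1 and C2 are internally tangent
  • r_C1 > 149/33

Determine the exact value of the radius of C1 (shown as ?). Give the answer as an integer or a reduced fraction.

1. [int C1,C2]  r_C1² − (32/3)r_C1 + 175/9 = 0  ⇒  r_C1 = 7/3 or 25/3
2. given r_C1 > 149/33: keep 25/3

25/3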